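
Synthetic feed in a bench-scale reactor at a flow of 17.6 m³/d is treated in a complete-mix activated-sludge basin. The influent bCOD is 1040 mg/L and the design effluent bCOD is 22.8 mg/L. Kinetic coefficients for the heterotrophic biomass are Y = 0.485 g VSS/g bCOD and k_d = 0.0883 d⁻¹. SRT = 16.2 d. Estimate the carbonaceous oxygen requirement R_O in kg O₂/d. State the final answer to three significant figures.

R_O ≈ 12.8 kg O₂/d

Y_obs = Y / (1 + k_d θ_c) = 0.485 / (1 + 0.0883 × 16.2) = 0.485 / 2.430 = 0.1996.
Mass of bCOD removed per day: Q(S₀ − S) = 17.6 × 1017 g/m³ = 17.90 kg/d.
P_X = Y_obs·Q·(S₀ − S) = 0.1996 × 17.90 = 3.573 kg VSS/d.
R_O = Q·ΔS − 1.42 P_X = 17.90 − 5.073 = 12.83 kg O₂/d.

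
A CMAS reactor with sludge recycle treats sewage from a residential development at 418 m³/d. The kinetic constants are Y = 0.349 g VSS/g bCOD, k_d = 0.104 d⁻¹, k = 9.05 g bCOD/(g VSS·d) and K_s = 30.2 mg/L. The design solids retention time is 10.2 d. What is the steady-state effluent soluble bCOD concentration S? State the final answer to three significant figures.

Effluent substrate depends only on kinetics and SRT: S = K_s(1 + k_d θ_c) / [θ_c(Yk − k_d) − 1] = 30.2 × (1 + 0.104 × 10.2) / [10.2 × (0.349 × 9.05 − 0.104) − 1] = 62.24 / 30.16 = 2.064 mg/L.

S ≈ 2.06 mg/L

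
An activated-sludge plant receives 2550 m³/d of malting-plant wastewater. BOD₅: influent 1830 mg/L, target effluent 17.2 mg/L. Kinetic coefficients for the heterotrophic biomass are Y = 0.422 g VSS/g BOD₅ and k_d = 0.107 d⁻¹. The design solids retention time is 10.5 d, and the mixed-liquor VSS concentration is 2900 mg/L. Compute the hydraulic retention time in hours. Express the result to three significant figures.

Steady-state biomass mass balance: V·X·(1 + k_d·θ_c) = Y·Q·(S₀ − S)·θ_c, so V = 0.422 × 2550 × (1830 − 17.2) × 10.5 / [2900 × (1 + 0.107 × 10.5)] = 2.05×10^7 / 6158 = 3326 m³.
τ = V/Q = 3326/2550 = 1.304 d, or 31.30 h.

τ ≈ 31.3 h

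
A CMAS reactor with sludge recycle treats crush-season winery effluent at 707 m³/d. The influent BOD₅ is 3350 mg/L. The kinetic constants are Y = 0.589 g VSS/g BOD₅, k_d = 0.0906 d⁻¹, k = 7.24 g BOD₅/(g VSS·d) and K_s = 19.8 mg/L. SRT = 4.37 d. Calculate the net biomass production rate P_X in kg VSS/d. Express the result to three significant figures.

P_X ≈ 999 kg VSS/d

For a completely mixed reactor with recycle the Lawrence–McCarty relation gives S = K_s·(1 + k_d·θ_c) / [θ_c·(Y·k − k_d) − 1] = 19.8 × (1 + 0.0906 × 4.37) / [4.37 × (0.589 × 7.24 − 0.0906) − 1] = 27.64 / 17.24 = 1.603 mg/L.
The observed yield is Y_obs = Y/(1 + k_d·θ_c) = 0.589 / (1 + 0.0906 × 4.37) = 0.589 / 1.396 = 0.4219 g VSS per g BOD₅ removed.
Q·(S₀ − S) = 707 × (3350 − 1.60) × 10⁻³ = 2367 kg/d removed.
So the net sludge growth is P_X = 0.4219 × 2367 = 998.9 kg VSS/d.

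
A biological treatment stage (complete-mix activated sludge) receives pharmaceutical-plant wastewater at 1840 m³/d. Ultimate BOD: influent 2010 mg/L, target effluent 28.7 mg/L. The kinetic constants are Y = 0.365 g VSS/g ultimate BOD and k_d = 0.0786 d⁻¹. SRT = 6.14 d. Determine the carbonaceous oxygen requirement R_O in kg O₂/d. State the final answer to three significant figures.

Observed yield with endogenous decay: Y_obs = Y / (1 + k_d·θ_c) = 0.365 / (1 + 0.0786 × 6.14) = 0.365 / 1.483 = 0.2462 g VSS/g ultimate BOD.
Q·(S₀ − S) = 1840 × (2010 − 28.7) × 10⁻³ = 3646 kg/d removed.
Biomass synthesised: P_X = Y_obs × 3646 = 897.5 kg VSS/d.
R_O = Q·ΔS − 1.42 P_X = 3646 − 1274 = 2371 kg O₂/d.

R_O ≈ 2370 kg O₂/d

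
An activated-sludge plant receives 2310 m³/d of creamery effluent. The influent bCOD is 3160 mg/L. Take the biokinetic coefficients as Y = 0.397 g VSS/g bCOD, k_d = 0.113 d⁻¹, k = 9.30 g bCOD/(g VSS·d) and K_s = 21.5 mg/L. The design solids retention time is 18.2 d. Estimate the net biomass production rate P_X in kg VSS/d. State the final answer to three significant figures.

For a completely mixed reactor with recycle the Lawrence–McCarty relation gives S = K_s·(1 + k_d·θ_c) / [θ_c·(Y·k − k_d) − 1] = 21.5 × (1 + 0.113 × 18.2) / [18.2 × (0.397 × 9.30 − 0.113) − 1] = 65.72 / 64.14 = 1.025 mg/L.
Observed yield with endogenous decay: Y_obs = Y / (1 + k_d·θ_c) = 0.397 / (1 + 0.113 × 18.2) = 0.397 / 3.057 = 0.1299 g VSS/g bCOD.
Substrate removed = Q·(S₀ − S) = 2310 m³/d × (3160 − 1.02) g/m³ = 7.3×10^6 g/d = 7297 kg/d.
Net biomass production P_X = Y_obs × Q·(S₀ − S) = 0.1299 × 7297 = 947.8 kg VSS/d.

P_X ≈ 948 kg VSS/d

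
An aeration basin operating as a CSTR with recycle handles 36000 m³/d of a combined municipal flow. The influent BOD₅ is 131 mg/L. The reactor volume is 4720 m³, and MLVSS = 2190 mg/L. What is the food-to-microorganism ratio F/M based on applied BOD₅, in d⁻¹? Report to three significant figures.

F/M ≈ 0.456 d⁻¹

F/M = applied load / biomass = Q·S₀/(V·X) = 36000 × 131 / (4720 × 2190) = 0.4562 d⁻¹.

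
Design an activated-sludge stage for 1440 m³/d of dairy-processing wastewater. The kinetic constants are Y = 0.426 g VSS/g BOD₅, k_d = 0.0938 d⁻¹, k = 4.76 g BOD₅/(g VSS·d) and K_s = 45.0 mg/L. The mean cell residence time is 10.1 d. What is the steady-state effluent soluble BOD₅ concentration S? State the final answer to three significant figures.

S ≈ 4.73 mg/L

Effluent substrate depends only on kinetics and SRT: S = K_s(1 + k_d θ_c) / [θ_c(Yk − k_d) − 1] = 45.0 × (1 + 0.0938 × 10.1) / [10.1 × (0.426 × 4.76 − 0.0938) − 1] = 87.63 / 18.53 = 4.728 mg/L.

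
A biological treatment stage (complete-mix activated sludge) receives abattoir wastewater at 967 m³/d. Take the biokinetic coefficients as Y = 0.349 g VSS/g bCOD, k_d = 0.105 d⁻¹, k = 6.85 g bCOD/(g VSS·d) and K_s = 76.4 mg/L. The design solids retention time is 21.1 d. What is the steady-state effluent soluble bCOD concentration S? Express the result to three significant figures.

S ≈ 5.20 mg/L

From the Monod/SRT balance for a CMAS, S = K_s·(1+k_d θ_c)/[θ_c·(Y k − k_d) − 1] = 76.4 × (1 + 0.105 × 21.1) / [21.1 × (0.349 × 6.85 − 0.105) − 1] = 245.7 / 47.23 = 5.202 mg/L.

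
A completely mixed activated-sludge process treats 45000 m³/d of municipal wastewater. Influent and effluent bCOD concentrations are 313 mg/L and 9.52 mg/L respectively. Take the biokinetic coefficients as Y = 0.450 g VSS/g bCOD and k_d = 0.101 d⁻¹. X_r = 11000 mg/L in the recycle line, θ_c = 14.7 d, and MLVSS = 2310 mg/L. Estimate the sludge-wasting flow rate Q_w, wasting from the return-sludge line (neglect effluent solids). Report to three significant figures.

Rearranging the biomass balance for a CMAS with decay, V = Y·Q·ΔS·θ_c / [X·(1+k_d θ_c)] = 0.450 × 45000 × (313 − 9.52) × 14.7 / [2310 × (1 + 0.101 × 14.7)] = 9.03×10^7 / 5740 = 15739 m³.
Wasting from the return line (neglecting effluent solids): Q_w = V·X / (θ_c·X_r) = 15739 × 2310 / (14.7 × 11000) = 224.8 m³/d.

Q_w ≈ 225 m³/d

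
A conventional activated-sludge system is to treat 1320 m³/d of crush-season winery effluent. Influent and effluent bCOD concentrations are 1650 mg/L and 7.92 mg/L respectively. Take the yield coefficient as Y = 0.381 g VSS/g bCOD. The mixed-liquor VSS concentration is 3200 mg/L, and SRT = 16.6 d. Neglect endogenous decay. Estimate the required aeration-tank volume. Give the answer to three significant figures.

V·X = Y·Q·ΔS·θ_c gives V = 0.381 × 1320 × (1650 − 7.92) × 16.6 / 3200 = 4284 m³.

V ≈ 4280 m³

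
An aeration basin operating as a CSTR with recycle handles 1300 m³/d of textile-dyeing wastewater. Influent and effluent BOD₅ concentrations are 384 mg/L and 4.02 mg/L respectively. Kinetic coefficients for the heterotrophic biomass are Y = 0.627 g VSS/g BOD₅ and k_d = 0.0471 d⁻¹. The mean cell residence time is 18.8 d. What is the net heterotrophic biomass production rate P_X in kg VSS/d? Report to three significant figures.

P_X ≈ 164 kg VSS/d

The observed yield is Y_obs = Y/(1 + k_d·θ_c) = 0.627 / (1 + 0.0471 × 18.8) = 0.627 / 1.885 = 0.3325 g VSS per g BOD₅ removed.
Mass of BOD₅ removed per day: Q(S₀ − S) = 1300 × 380.0 g/m³ = 494.0 kg/d.
So the net sludge growth is P_X = 0.3325 × 494.0 = 164.3 kg VSS/d.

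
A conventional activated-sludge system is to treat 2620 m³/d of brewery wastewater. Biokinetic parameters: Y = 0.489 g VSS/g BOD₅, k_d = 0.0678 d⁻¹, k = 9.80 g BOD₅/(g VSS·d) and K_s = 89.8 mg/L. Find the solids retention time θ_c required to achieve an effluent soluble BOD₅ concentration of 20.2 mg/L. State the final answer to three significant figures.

θ_c ≈ 1.23 d

Specific growth rate at S = 20.2 mg/L: μ = YkS/(K_s+S) = 0.489·9.80·20.2/(89.8+20.2) = 0.8800 d⁻¹.
1/θ_c = 0.8800 − 0.0678 = 0.8122 d⁻¹, so θ_c = 1.231 d.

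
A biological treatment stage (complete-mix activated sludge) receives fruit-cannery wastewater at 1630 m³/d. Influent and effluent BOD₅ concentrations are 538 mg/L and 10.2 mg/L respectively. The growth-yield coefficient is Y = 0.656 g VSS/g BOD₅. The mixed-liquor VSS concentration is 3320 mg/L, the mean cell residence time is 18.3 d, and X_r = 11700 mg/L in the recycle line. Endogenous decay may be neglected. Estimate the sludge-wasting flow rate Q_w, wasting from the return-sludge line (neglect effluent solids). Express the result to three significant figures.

V·X = Y·Q·ΔS·θ_c gives V = 0.656 × 1630 × (538 − 10.2) × 18.3 / 3320 = 3111 m³.
θ_c = V·X/(Q_w·X_r) when wasting from the recycle, so Q_w = V·X/(θ_c·X_r) = 3111 × 3320 / (18.3 × 11700) = 48.24 m³/d.

Q_w ≈ 48.2 m³/d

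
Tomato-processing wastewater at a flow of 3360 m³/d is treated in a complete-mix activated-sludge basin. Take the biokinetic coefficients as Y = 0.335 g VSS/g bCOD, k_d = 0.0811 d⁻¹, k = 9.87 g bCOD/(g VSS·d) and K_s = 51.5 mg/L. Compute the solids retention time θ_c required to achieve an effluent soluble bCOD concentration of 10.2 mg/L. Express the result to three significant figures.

Specific growth rate at S = 10.2 mg/L: μ = YkS/(K_s+S) = 0.335·9.87·10.2/(51.5+10.2) = 0.5466 d⁻¹.
θ_c = 1/(μ − k_d) = 1/(0.5466 − 0.0811) = 1/0.4655 = 2.148 d.

θ_c ≈ 2.15 d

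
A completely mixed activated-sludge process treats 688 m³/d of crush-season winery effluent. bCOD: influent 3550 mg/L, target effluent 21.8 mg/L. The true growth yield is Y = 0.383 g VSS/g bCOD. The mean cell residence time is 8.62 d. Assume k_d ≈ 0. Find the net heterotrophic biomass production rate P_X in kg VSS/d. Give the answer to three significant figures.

With endogenous decay neglected, the observed yield equals the true yield: Y_obs = Y = 0.383 g VSS/g bCOD.
ΔS = 3550 − 21.8 = 3528 mg/L, so the substrate removal rate is 688 × 3528/1000 = 2427 kg bCOD/d.
So the net sludge growth is P_X = 0.3830 × 2427 = 929.7 kg VSS/d.

P_X ≈ 930 kg VSS/d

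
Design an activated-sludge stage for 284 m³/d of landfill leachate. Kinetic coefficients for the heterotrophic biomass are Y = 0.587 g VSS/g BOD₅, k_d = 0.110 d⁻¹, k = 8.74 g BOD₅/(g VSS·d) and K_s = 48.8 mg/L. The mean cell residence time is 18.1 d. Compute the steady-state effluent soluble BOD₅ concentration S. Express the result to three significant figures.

Effluent substrate depends only on kinetics and SRT: S = K_s(1 + k_d θ_c) / [θ_c(Yk − k_d) − 1] = 48.8 × (1 + 0.110 × 18.1) / [18.1 × (0.587 × 8.74 − 0.110) − 1] = 146.0 / 89.87 = 1.624 mg/L.

S ≈ 1.62 mg/L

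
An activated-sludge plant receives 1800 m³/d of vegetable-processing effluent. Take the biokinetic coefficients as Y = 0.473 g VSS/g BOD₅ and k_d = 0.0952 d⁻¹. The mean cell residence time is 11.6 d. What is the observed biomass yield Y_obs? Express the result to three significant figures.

Y_obs ≈ 0.225 g VSS/g BOD₅

Observed yield with endogenous decay: Y_obs = Y / (1 + k_d·θ_c) = 0.473 / (1 + 0.0952 × 11.6) = 0.473 / 2.104 = 0.2248 g VSS/g BOD₅.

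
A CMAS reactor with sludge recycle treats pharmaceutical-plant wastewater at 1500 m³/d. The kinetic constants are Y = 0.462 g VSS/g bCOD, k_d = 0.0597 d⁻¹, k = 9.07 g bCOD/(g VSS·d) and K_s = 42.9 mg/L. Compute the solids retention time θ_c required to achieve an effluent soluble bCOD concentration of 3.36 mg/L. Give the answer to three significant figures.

θ_c ≈ 4.09 d

At the target effluent, Y k S/(K_s+S) = 0.462×9.07×3.36/46.26 = 0.3044 d⁻¹.
Then 1/θ_c = μ − k_d = 0.3044 − 0.0597 = 0.2447 d⁻¹, giving θ_c = 4.087 d.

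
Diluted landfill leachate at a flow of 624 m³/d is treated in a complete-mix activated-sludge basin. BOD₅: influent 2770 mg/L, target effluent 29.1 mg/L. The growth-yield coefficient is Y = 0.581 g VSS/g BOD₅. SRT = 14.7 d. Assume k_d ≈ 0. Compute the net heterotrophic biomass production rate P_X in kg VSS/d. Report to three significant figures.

With endogenous decay neglected, the observed yield equals the true yield: Y_obs = Y = 0.581 g VSS/g BOD₅.
Substrate removed = Q·(S₀ − S) = 624 m³/d × (2770 − 29.1) g/m³ = 1.71×10^6 g/d = 1710 kg/d.
So the net sludge growth is P_X = 0.5810 × 1710 = 993.7 kg VSS/d.

P_X ≈ 994 kg VSS/d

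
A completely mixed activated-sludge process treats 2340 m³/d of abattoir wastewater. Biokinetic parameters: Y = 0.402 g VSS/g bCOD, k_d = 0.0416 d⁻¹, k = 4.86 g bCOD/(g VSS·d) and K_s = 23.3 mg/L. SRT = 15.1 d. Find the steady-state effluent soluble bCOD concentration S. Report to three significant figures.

For a completely mixed reactor with recycle the Lawrence–McCarty relation gives S = K_s·(1 + k_d·θ_c) / [θ_c·(Y·k − k_d) − 1] = 23.3 × (1 + 0.0416 × 15.1) / [15.1 × (0.402 × 4.86 − 0.0416) − 1] = 37.94 / 27.87 = 1.361 mg/L.

S ≈ 1.36 mg/L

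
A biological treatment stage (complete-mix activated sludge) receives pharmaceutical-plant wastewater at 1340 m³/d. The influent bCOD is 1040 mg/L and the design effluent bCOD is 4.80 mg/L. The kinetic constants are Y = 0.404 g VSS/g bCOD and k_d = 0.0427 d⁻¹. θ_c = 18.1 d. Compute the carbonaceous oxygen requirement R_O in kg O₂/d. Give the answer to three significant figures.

R_O ≈ 938 kg O₂/d

Observed yield with endogenous decay: Y_obs = Y / (1 + k_d·θ_c) = 0.404 / (1 + 0.0427 × 18.1) = 0.404 / 1.773 = 0.2279 g VSS/g bCOD.
Substrate removed = Q·(S₀ − S) = 1340 m³/d × (1040 − 4.80) g/m³ = 1.39×10^6 g/d = 1387 kg/d.
P_X = Y_obs·Q·(S₀ − S) = 0.2279 × 1387 = 316.1 kg VSS/d.
Carbonaceous O₂ demand = substrate oxidised − cell-mass equivalent = 1387 − 1.42 × 316.1 = 938.3 kg O₂/d.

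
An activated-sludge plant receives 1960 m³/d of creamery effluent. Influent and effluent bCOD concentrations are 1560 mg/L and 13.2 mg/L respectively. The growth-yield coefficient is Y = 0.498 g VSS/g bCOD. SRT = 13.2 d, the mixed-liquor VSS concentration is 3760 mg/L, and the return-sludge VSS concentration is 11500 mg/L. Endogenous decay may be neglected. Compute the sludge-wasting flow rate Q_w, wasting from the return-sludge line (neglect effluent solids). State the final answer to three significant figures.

Q_w ≈ 131 m³/d

Biomass mass balance (decay neglected): V·X = Y·Q·(S₀ − S)·θ_c, so V = 0.498 × 1960 × (1560 − 13.2) × 13.2 / 3760 = 5300 m³.
Q_w = (V·X)/(θ_c X_r) = 5300 × 3760 / (13.2 × 11500) = 131.3 m³/d.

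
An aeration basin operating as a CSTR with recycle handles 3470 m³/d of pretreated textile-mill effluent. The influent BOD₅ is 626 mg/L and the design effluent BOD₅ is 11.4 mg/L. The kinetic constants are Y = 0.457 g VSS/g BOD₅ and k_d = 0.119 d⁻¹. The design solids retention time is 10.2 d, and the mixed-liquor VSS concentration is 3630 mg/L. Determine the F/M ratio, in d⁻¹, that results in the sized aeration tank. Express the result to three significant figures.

F/M ≈ 0.484 d⁻¹

From the SRT design equation V = Y Q (S₀−S) θ_c / [X (1 + k_d θ_c)] = 0.457 × 3470 × (626 − 11.4) × 10.2 / [3630 × (1 + 0.119 × 10.2)] = 9.94×10^6 / 8036 = 1237 m³.
Food-to-microorganism ratio F/M = Q S₀ / (V X) = 3470 × 626 / (1237 × 3630) = 0.4837 d⁻¹.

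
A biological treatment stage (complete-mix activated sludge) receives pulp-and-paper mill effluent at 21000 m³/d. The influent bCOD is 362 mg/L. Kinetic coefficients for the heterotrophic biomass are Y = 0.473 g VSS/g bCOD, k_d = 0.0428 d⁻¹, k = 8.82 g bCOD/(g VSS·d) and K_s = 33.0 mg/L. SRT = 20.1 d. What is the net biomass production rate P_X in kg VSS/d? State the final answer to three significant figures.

For a completely mixed reactor with recycle the Lawrence–McCarty relation gives S = K_s·(1 + k_d·θ_c) / [θ_c·(Y·k − k_d) − 1] = 33.0 × (1 + 0.0428 × 20.1) / [20.1 × (0.473 × 8.82 − 0.0428) − 1] = 61.39 / 81.99 = 0.7487 mg/L.
Observed yield with endogenous decay: Y_obs = Y / (1 + k_d·θ_c) = 0.473 / (1 + 0.0428 × 20.1) = 0.473 / 1.860 = 0.2543 g VSS/g bCOD.
Mass of bCOD removed per day: Q(S₀ − S) = 21000 × 361.3 g/m³ = 7586 kg/d.
Biomass produced: P_X = Y_obs·Q·ΔS = 0.2543 × 7586 ≈ 1929 kg VSS/d.

P_X ≈ 1930 kg VSS/d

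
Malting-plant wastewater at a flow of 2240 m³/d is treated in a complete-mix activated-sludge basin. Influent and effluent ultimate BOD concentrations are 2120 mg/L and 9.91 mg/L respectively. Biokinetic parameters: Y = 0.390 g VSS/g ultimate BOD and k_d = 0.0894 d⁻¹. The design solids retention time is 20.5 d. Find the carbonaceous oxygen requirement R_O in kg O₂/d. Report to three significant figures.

The observed yield is Y_obs = Y/(1 + k_d·θ_c) = 0.390 / (1 + 0.0894 × 20.5) = 0.390 / 2.833 = 0.1377 g VSS per g ultimate BOD removed.
ΔS = 2120 − 9.91 = 2110 mg/L, so the substrate removal rate is 2240 × 2110/1000 = 4727 kg ultimate BOD/d.
P_X = Y_obs·Q·(S₀ − S) = 0.1377 × 4727 = 650.7 kg VSS/d.
Carbonaceous O₂ demand = substrate oxidised − cell-mass equivalent = 4727 − 1.42 × 650.7 = 3803 kg O₂/d.

R_O ≈ 3800 kg O₂/d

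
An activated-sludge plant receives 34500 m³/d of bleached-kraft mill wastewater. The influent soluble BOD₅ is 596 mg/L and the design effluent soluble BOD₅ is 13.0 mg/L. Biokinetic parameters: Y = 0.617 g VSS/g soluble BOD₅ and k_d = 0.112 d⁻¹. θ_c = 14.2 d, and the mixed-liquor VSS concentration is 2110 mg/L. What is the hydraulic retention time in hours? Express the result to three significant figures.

τ ≈ 22.4 h

Rearranging the biomass balance for a CMAS with decay, V = Y·Q·ΔS·θ_c / [X·(1+k_d θ_c)] = 0.617 × 34500 × (596 − 13.0) × 14.2 / [2110 × (1 + 0.112 × 14.2)] = 1.76×10^8 / 5466 = 32241 m³.
HRT = V/Q = 32241 m³ / 34500 m³·d⁻¹ = 0.9345 d × 24 = 22.43 h.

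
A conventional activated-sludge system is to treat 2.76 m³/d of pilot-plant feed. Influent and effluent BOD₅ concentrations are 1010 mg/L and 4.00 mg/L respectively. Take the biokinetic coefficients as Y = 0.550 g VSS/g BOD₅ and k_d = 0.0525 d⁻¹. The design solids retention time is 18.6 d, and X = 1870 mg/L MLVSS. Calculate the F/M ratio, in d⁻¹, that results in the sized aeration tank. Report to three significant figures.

Rearranging the biomass balance for a CMAS with decay, V = Y·Q·ΔS·θ_c / [X·(1+k_d θ_c)] = 0.550 × 2.76 × (1010 − 4.00) × 18.6 / [1870 × (1 + 0.0525 × 18.6)] = 2.84×10^4 / 3696 = 7.685 m³.
F/M = Q·S₀ / (V·X) = 2.76 × 1010 / (7.685 × 1870) = 0.1940 g BOD₅·(g VSS·d)⁻¹.

F/M ≈ 0.194 d⁻¹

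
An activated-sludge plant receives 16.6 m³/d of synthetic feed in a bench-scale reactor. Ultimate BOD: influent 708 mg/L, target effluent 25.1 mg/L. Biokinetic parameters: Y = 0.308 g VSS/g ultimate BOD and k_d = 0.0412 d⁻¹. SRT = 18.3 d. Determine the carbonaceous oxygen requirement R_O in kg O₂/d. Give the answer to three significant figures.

R_O ≈ 8.51 kg O₂/d

The observed yield is Y_obs = Y/(1 + k_d·θ_c) = 0.308 / (1 + 0.0412 × 18.3) = 0.308 / 1.754 = 0.1756 g VSS per g ultimate BOD removed.
ΔS = 708 − 25.1 = 682.9 mg/L, so the substrate removal rate is 16.6 × 682.9/1000 = 11.34 kg ultimate BOD/d.
P_X = Y_obs·Q·(S₀ − S) = 0.1756 × 11.34 = 1.991 kg VSS/d.
Carbonaceous O₂ demand = substrate oxidised − cell-mass equivalent = 11.34 − 1.42 × 1.991 = 8.509 kg O₂/d.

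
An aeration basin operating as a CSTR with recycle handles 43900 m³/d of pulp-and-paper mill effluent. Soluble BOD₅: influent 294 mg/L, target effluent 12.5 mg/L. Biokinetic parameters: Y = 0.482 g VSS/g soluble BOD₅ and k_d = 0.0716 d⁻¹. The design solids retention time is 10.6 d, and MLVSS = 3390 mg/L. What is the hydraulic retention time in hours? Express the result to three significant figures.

τ ≈ 5.79 h

Steady-state biomass mass balance: V·X·(1 + k_d·θ_c) = Y·Q·(S₀ − S)·θ_c, so V = 0.482 × 43900 × (294 − 12.5) × 10.6 / [3390 × (1 + 0.0716 × 10.6)] = 6.31×10^7 / 5963 = 10589 m³.
Hydraulic retention time τ = V/Q = 10589 / 43900 = 0.2412 d = 5.789 h.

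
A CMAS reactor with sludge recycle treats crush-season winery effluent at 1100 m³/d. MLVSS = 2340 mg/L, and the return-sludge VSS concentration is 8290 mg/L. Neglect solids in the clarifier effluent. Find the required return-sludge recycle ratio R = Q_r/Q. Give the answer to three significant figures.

Mass balance around the secondary clarifier (neglecting effluent solids): R = X / (X_r − X) = 2340 / (8290 − 2340) = 0.3933.

R ≈ 0.393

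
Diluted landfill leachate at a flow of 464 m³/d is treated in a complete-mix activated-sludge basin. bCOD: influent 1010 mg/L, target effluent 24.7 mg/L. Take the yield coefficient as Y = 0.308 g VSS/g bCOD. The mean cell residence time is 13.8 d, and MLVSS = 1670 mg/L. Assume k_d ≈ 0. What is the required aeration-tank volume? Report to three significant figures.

V·X = Y·Q·ΔS·θ_c gives V = 0.308 × 464 × (1010 − 24.7) × 13.8 / 1670 = 1164 m³.

V ≈ 1160 m³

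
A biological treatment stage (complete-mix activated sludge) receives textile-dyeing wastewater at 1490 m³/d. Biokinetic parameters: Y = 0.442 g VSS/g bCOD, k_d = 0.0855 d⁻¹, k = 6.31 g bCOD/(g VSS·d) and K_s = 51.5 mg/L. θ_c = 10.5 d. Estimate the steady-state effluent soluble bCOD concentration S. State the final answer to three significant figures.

For a completely mixed reactor with recycle the Lawrence–McCarty relation gives S = K_s·(1 + k_d·θ_c) / [θ_c·(Y·k − k_d) − 1] = 51.5 × (1 + 0.0855 × 10.5) / [10.5 × (0.442 × 6.31 − 0.0855) − 1] = 97.73 / 27.39 = 3.569 mg/L.

S ≈ 3.57 mg/L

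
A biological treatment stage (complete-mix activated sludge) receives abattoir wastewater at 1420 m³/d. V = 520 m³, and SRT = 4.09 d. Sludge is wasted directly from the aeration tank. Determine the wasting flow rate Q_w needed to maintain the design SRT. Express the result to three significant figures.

With mixed-liquor wasting, θ_c = V/Q_w, so Q_w = V/θ_c = 520.0/4.09 = 127.1 m³/d.

Q_w ≈ 127 m³/d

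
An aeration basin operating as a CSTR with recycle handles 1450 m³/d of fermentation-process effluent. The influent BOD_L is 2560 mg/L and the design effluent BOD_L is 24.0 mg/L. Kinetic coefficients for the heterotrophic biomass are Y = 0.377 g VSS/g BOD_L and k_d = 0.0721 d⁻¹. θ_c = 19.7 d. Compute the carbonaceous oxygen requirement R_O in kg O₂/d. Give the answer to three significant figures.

The observed yield is Y_obs = Y/(1 + k_d·θ_c) = 0.377 / (1 + 0.0721 × 19.7) = 0.377 / 2.420 = 0.1558 g VSS per g BOD_L removed.
Substrate removed = Q·(S₀ − S) = 1450 m³/d × (2560 − 24.0) g/m³ = 3.68×10^6 g/d = 3677 kg/d.
Net sludge production P_X = 0.1558 × 3677 = 572.8 kg VSS/d.
R_O = Q·ΔS − 1.42 P_X = 3677 − 813.3 = 2864 kg O₂/d.

R_O ≈ 2860 kg O₂/d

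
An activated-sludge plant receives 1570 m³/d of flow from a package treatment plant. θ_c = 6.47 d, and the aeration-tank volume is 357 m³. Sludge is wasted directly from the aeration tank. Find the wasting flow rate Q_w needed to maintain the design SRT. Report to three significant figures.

Wasting from the aeration tank: Q_w = V / θ_c = 357.0 / 6.47 = 55.18 m³/d.

Q_w ≈ 55.2 m³/d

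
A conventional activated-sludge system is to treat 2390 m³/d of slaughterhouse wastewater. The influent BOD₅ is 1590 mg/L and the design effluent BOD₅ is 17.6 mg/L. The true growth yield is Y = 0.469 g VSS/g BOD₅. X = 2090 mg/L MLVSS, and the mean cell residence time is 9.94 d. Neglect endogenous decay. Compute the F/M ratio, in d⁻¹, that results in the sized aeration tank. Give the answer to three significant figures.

With k_d = 0 the design equation reduces to V = Y Q (S₀−S) θ_c / X = 0.469 × 2390 × (1590 − 17.6) × 9.94 / 2090 = 8383 m³.
F/M = applied load / biomass = Q·S₀/(V·X) = 2390 × 1590 / (8383 × 2090) = 0.2169 d⁻¹.

F/M ≈ 0.217 d⁻¹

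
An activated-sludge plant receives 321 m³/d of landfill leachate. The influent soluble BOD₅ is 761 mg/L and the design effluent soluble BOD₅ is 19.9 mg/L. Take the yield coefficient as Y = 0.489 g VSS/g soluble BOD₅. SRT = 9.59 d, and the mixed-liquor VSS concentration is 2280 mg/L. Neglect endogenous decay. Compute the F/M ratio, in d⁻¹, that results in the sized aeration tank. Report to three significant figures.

F/M ≈ 0.219 d⁻¹

V·X = Y·Q·ΔS·θ_c gives V = 0.489 × 321 × (761 − 19.9) × 9.59 / 2280 = 489.3 m³.
F/M = Q·S₀ / (V·X) = 321 × 761 / (489.3 × 2280) = 0.2190 g soluble BOD₅·(g VSS·d)⁻¹.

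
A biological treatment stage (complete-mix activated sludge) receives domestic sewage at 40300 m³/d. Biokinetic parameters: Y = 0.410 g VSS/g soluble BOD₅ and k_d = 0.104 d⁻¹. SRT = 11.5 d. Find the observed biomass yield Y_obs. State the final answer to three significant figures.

Y_obs ≈ 0.187 g VSS/g soluble BOD₅

Correct the yield for decay: Y_obs = Y/(1 + k_d θ_c) = 0.410 / (1 + 0.104 × 11.5) = 0.410 / 2.196 = 0.1867.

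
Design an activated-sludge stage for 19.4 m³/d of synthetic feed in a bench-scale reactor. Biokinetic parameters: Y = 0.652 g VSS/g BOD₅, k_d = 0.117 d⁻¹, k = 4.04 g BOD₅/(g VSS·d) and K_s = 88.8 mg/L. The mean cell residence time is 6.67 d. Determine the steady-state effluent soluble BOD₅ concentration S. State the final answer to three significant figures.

S ≈ 10.0 mg/L

Effluent substrate depends only on kinetics and SRT: S = K_s(1 + k_d θ_c) / [θ_c(Yk − k_d) − 1] = 88.8 × (1 + 0.117 × 6.67) / [6.67 × (0.652 × 4.04 − 0.117) − 1] = 158.1 / 15.79 = 10.01 mg/L.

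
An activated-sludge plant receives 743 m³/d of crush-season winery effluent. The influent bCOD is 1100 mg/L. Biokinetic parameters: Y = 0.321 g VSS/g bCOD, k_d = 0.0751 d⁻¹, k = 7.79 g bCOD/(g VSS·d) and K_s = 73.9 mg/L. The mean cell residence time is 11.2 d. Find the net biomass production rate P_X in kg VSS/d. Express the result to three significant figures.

From the Monod/SRT balance for a CMAS, S = K_s·(1+k_d θ_c)/[θ_c·(Y k − k_d) − 1] = 73.9 × (1 + 0.0751 × 11.2) / [11.2 × (0.321 × 7.79 − 0.0751) − 1] = 136.1 / 26.17 = 5.200 mg/L.
Correct the yield for decay: Y_obs = Y/(1 + k_d θ_c) = 0.321 / (1 + 0.0751 × 11.2) = 0.321 / 1.841 = 0.1744.
ΔS = 1100 − 5.20 = 1095 mg/L, so the substrate removal rate is 743 × 1095/1000 = 813.4 kg bCOD/d.
So the net sludge growth is P_X = 0.1744 × 813.4 = 141.8 kg VSS/d.

P_X ≈ 142 kg VSS/d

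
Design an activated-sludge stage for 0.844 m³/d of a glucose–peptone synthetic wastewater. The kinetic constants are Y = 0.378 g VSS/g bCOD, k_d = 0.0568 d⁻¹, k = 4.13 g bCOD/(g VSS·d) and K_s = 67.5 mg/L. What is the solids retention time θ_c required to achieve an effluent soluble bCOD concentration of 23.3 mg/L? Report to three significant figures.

θ_c ≈ 2.91 d

At the target effluent, Y k S/(K_s+S) = 0.378×4.13×23.3/90.80 = 0.4006 d⁻¹.
θ_c = 1/(μ − k_d) = 1/(0.4006 − 0.0568) = 1/0.3438 = 2.909 d.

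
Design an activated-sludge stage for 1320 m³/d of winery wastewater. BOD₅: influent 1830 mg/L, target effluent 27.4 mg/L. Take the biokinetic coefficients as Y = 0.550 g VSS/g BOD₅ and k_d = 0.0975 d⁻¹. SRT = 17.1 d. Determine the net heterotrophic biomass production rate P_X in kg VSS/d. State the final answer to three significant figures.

Y_obs = Y / (1 + k_d θ_c) = 0.550 / (1 + 0.0975 × 17.1) = 0.550 / 2.667 = 0.2062.
ΔS = 1830 − 27.4 = 1803 mg/L, so the substrate removal rate is 1320 × 1803/1000 = 2379 kg BOD₅/d.
Biomass produced: P_X = Y_obs·Q·ΔS = 0.2062 × 2379 ≈ 490.7 kg VSS/d.

P_X ≈ 491 kg VSS/d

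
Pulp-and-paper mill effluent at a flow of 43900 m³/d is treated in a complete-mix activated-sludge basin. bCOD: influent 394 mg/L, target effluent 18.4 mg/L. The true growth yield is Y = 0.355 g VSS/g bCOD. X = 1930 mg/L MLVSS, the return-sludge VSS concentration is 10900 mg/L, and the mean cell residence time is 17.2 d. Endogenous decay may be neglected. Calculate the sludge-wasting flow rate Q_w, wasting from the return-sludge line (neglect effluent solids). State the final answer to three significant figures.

Q_w ≈ 537 m³/d

V·X = Y·Q·ΔS·θ_c gives V = 0.355 × 43900 × (394 − 18.4) × 17.2 / 1930 = 52166 m³.
θ_c = V·X/(Q_w·X_r) when wasting from the recycle, so Q_w = V·X/(θ_c·X_r) = 52166 × 1930 / (17.2 × 10900) = 537.0 m³/d.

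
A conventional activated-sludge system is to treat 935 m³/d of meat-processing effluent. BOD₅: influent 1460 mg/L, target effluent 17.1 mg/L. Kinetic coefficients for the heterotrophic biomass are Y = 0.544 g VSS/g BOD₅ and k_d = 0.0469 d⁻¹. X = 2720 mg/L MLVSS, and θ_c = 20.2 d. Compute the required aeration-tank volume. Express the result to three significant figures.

V ≈ 2800 m³

From the SRT design equation V = Y Q (S₀−S) θ_c / [X (1 + k_d θ_c)] = 0.544 × 935 × (1460 − 17.1) × 20.2 / [2720 × (1 + 0.0469 × 20.2)] = 1.48×10^7 / 5297 = 2799 m³.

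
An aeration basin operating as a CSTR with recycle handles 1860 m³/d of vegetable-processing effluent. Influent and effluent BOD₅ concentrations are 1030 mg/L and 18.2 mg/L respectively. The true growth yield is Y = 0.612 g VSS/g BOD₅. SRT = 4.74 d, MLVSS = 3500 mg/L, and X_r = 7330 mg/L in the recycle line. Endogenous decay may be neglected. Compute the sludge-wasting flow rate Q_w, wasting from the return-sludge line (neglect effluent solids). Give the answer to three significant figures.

Q_w ≈ 157 m³/d

With k_d = 0 the design equation reduces to V = Y Q (S₀−S) θ_c / X = 0.612 × 1860 × (1030 − 18.2) × 4.74 / 3500 = 1560 m³.
Q_w = (V·X)/(θ_c X_r) = 1560 × 3500 / (4.74 × 7330) = 157.1 m³/d.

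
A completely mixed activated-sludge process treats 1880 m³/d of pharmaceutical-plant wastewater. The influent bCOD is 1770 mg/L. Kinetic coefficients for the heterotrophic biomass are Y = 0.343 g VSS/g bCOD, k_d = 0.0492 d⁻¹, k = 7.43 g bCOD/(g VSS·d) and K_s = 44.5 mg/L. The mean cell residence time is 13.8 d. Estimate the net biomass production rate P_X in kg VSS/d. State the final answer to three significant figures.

For a completely mixed reactor with recycle the Lawrence–McCarty relation gives S = K_s·(1 + k_d·θ_c) / [θ_c·(Y·k − k_d) − 1] = 44.5 × (1 + 0.0492 × 13.8) / [13.8 × (0.343 × 7.43 − 0.0492) − 1] = 74.71 / 33.49 = 2.231 mg/L.
Observed yield with endogenous decay: Y_obs = Y / (1 + k_d·θ_c) = 0.343 / (1 + 0.0492 × 13.8) = 0.343 / 1.679 = 0.2043 g VSS/g bCOD.
ΔS = 1770 − 2.23 = 1768 mg/L, so the substrate removal rate is 1880 × 1768/1000 = 3323 kg bCOD/d.
Net biomass production P_X = Y_obs × Q·(S₀ − S) = 0.2043 × 3323 = 678.9 kg VSS/d.

P_X ≈ 679 kg VSS/d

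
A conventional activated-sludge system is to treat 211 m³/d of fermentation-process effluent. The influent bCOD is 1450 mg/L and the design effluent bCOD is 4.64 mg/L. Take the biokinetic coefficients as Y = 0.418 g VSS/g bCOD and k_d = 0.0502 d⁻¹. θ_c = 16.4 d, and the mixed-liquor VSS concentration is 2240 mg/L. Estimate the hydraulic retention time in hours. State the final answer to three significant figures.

From the SRT design equation V = Y Q (S₀−S) θ_c / [X (1 + k_d θ_c)] = 0.418 × 211 × (1450 − 4.64) × 16.4 / [2240 × (1 + 0.0502 × 16.4)] = 2.09×10^6 / 4084 = 511.9 m³.
Hydraulic retention time τ = V/Q = 511.9 / 211 = 2.426 d = 58.22 h.

τ ≈ 58.2 h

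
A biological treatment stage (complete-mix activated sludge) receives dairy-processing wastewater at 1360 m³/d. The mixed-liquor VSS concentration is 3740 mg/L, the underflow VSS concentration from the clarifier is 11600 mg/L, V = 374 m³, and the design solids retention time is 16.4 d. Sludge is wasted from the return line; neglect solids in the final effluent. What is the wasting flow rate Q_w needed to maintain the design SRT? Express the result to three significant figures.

Wasting from the return line (neglecting effluent solids): Q_w = V·X / (θ_c·X_r) = 374.0 × 3740 / (16.4 × 11600) = 7.353 m³/d.

Q_w ≈ 7.35 m³/d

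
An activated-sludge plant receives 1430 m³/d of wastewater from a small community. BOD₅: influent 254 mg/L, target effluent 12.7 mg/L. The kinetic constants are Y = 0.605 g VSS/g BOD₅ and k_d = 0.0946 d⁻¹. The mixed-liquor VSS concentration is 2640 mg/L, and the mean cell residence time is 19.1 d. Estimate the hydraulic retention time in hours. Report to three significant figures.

τ ≈ 9.03 h

From the SRT design equation V = Y Q (S₀−S) θ_c / [X (1 + k_d θ_c)] = 0.605 × 1430 × (254 − 12.7) × 19.1 / [2640 × (1 + 0.0946 × 19.1)] = 3.99×10^6 / 7410 = 538.1 m³.
τ = V/Q = 538.1/1430 = 0.3763 d, or 9.031 h.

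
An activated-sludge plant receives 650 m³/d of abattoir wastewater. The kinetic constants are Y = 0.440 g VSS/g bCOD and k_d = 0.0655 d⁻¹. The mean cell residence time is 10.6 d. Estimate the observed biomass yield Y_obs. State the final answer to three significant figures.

Correct the yield for decay: Y_obs = Y/(1 + k_d θ_c) = 0.440 / (1 + 0.0655 × 10.6) = 0.440 / 1.694 = 0.2597.

Y_obs ≈ 0.260 g VSS/g bCOD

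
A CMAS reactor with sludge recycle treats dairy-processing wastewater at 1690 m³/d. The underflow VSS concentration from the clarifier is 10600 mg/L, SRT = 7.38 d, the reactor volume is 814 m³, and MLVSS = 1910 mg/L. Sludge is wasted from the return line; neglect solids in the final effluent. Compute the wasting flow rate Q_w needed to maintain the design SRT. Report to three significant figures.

Wasting from the return line (neglecting effluent solids): Q_w = V·X / (θ_c·X_r) = 814.0 × 1910 / (7.38 × 10600) = 19.87 m³/d.

Q_w ≈ 19.9 m³/d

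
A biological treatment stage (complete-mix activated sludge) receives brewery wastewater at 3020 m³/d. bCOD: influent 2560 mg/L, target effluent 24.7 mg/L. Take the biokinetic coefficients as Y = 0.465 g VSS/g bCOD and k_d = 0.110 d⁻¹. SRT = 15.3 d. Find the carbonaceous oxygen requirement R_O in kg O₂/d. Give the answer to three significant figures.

The observed yield is Y_obs = Y/(1 + k_d·θ_c) = 0.465 / (1 + 0.110 × 15.3) = 0.465 / 2.683 = 0.1733 g VSS per g bCOD removed.
Substrate removed = Q·(S₀ − S) = 3020 m³/d × (2560 − 24.7) g/m³ = 7.66×10^6 g/d = 7657 kg/d.
Net sludge production P_X = 0.1733 × 7657 = 1327 kg VSS/d.
Carbonaceous O₂ demand = substrate oxidised − cell-mass equivalent = 7657 − 1.42 × 1327 = 5772 kg O₂/d.

R_O ≈ 5770 kg O₂/d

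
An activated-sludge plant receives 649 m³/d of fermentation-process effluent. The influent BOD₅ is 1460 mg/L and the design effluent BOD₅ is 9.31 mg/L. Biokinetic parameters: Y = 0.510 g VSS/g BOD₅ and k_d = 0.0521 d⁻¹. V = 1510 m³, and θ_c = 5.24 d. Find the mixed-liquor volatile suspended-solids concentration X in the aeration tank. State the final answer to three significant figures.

X ≈ 1310 mg/L

Solving the biomass balance for X: X = Y Q (S₀−S) θ_c / [V (1+k_d θ_c)] = 0.510 × 649 × (1460 − 9.31) × 5.24 / [1510 × (1 + 0.0521 × 5.24)] = 1309 mg/L.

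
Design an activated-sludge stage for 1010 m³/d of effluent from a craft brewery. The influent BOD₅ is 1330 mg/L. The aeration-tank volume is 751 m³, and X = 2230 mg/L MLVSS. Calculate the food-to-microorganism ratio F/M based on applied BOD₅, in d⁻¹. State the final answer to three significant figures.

F/M ≈ 0.802 d⁻¹

F/M = applied load / biomass = Q·S₀/(V·X) = 1010 × 1330 / (751.0 × 2230) = 0.8021 d⁻¹.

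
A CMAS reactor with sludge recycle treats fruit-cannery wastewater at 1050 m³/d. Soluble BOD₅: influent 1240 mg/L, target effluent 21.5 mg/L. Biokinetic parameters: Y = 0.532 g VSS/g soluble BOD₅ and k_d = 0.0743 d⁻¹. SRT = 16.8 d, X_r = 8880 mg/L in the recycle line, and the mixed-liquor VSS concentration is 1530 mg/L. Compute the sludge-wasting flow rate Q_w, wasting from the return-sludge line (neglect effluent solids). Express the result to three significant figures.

From the SRT design equation V = Y Q (S₀−S) θ_c / [X (1 + k_d θ_c)] = 0.532 × 1050 × (1240 − 21.5) × 16.8 / [1530 × (1 + 0.0743 × 16.8)] = 1.14×10^7 / 3440 = 3324 m³.
θ_c = V·X/(Q_w·X_r) when wasting from the recycle, so Q_w = V·X/(θ_c·X_r) = 3324 × 1530 / (16.8 × 8880) = 34.09 m³/d.

Q_w ≈ 34.1 m³/d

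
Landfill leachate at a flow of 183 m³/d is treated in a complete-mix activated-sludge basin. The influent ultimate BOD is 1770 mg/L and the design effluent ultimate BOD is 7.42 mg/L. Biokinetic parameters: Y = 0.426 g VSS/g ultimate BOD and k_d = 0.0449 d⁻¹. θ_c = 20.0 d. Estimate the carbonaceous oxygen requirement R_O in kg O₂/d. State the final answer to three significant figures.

The observed yield is Y_obs = Y/(1 + k_d·θ_c) = 0.426 / (1 + 0.0449 × 20.0) = 0.426 / 1.898 = 0.2244 g VSS per g ultimate BOD removed.
ΔS = 1770 − 7.42 = 1763 mg/L, so the substrate removal rate is 183 × 1763/1000 = 322.6 kg ultimate BOD/d.
Biomass synthesised: P_X = Y_obs × 322.6 = 72.40 kg VSS/d.
R_O = Q·(S₀ − S) − 1.42·P_X = 322.6 − 1.42 × 72.40 = 219.8 kg O₂/d.

R_O ≈ 220 kg O₂/d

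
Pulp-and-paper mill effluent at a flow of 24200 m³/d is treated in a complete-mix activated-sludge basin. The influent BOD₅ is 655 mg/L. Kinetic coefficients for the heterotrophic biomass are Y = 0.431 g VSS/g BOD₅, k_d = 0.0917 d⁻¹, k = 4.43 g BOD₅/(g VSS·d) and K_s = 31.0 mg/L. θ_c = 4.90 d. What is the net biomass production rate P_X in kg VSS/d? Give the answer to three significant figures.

From the Monod/SRT balance for a CMAS, S = K_s·(1+k_d θ_c)/[θ_c·(Y k − k_d) − 1] = 31.0 × (1 + 0.0917 × 4.90) / [4.90 × (0.431 × 4.43 − 0.0917) − 1] = 44.93 / 7.906 = 5.683 mg/L.
Observed yield with endogenous decay: Y_obs = Y / (1 + k_d·θ_c) = 0.431 / (1 + 0.0917 × 4.90) = 0.431 / 1.449 = 0.2974 g VSS/g BOD₅.
Q·(S₀ − S) = 24200 × (655 − 5.68) × 10⁻³ = 15714 kg/d removed.
So the net sludge growth is P_X = 0.2974 × 15714 = 4673 kg VSS/d.

P_X ≈ 4670 kg VSS/d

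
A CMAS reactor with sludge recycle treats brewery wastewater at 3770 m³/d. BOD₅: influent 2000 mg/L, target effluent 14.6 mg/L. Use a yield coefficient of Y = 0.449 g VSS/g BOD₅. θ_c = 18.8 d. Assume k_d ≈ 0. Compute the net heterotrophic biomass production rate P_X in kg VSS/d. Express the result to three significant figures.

Since k_d ≈ 0, Y_obs = Y = 0.449 g VSS/g BOD₅.
ΔS = 2000 − 14.6 = 1985 mg/L, so the substrate removal rate is 3770 × 1985/1000 = 7485 kg BOD₅/d.
P_X = Y_obs · Q(S₀ − S) = 0.4490 × 7485 = 3361 kg VSS/d.

P_X ≈ 3360 kg VSS/d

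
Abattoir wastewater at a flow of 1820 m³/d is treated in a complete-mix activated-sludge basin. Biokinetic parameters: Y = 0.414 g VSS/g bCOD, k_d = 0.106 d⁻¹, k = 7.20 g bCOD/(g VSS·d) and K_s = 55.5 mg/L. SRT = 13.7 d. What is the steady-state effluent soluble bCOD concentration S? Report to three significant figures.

For a completely mixed reactor with recycle the Lawrence–McCarty relation gives S = K_s·(1 + k_d·θ_c) / [θ_c·(Y·k − k_d) − 1] = 55.5 × (1 + 0.106 × 13.7) / [13.7 × (0.414 × 7.20 − 0.106) − 1] = 136.1 / 38.38 = 3.546 mg/L.

S ≈ 3.55 mg/L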